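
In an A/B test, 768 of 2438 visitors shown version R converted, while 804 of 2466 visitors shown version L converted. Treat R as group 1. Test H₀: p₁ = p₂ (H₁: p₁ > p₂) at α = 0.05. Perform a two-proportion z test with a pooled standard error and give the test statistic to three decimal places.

p̂₁ = 768/2438 ≈ 0.31501, p̂₂ = 804/2466 ≈ 0.32603.
Pooled p̂ = (768+804)/(2438+2466) = 1572/4904 = 0.32055.
SE = √(0.217799 × 0.000815687) = 0.01333.
z = (0.31501 − 0.32603)/0.01333 = -0.01102/0.01333 = -0.827.
p-value = P(Z > -0.827) ≈ 0.7959, so at α = 0.05 we fail to reject H₀.

z = -0.827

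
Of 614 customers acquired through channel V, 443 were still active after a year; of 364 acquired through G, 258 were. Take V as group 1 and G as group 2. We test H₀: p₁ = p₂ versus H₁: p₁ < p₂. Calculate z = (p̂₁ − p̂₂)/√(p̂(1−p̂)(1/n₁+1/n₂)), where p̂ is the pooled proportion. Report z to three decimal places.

p̂₁ = 443/614 ≈ 0.72150, p̂₂ = 258/364 ≈ 0.70879.
Pooled p̂ = (443+258)/(614+364) = 701/978 = 0.71677.
SE = √(0.203011 × 0.00437592) = 0.02981.
z = (0.72150 − 0.70879)/0.02981 = 0.01271/0.02981 = 0.426.
p-value = P(Z < 0.426) ≈ 0.6651.

z = 0.426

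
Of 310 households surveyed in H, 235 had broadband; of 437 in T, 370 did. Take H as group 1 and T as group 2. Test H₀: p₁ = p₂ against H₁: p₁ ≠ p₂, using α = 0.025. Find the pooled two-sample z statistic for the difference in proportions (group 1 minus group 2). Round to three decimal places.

p̂₁ = 235/310 = 0.75806, p̂₂ = 370/437 = 0.84668.
Pooled p̂ = (235+370)/(310+437) = 605/747 = 0.80991.
SE = √(p̂(1−p̂)(1/n₁+1/n₂)) = √(0.80991·0.19009·0.00551414) = √(0.000848946) = 0.02914.
z = (0.75806 − 0.84668)/0.02914 = -0.08862/0.02914 = -3.041.
Two-sided p-value ≈ 2·Φ(−3.041) = 0.0024, so at α = 0.025 we reject H₀.

z = -3.041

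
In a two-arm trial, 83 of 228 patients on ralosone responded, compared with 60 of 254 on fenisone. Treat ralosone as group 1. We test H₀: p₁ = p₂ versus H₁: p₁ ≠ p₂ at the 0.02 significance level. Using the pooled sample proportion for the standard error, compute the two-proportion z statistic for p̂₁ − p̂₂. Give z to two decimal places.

z = 3.07

p̂₁ = 83/228 = 0.36404, p̂₂ = 60/254 = 0.23622.
Pooled p̂ = (83+60)/(228+254) = 143/482 = 0.29668.
SE = √(0.208661 × 0.00832297) = 0.04167.
z = (0.36404 − 0.23622)/0.04167 = 0.12782/0.04167 = 3.07.
Two-sided p-value ≈ 2·Φ(−3.067) = 0.0022; since p < α = 0.02, reject H₀.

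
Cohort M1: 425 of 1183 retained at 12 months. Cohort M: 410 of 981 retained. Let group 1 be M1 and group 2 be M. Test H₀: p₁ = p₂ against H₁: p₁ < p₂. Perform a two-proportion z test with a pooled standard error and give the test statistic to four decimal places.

p̂₁ = 425/1183 ≈ 0.359256, p̂₂ = 410/981 ≈ 0.417941.
Pooled p̂ = (425+410)/(1183+981) = 835/2164 = 0.385860.
SE = √(0.236972 × 0.00186468) = 0.021021.
z = (0.359256 − 0.417941)/0.021021 = -0.058685/0.021021 = -2.7917.
p-value = P(Z < -2.792) ≈ 0.0026.

z = -2.7917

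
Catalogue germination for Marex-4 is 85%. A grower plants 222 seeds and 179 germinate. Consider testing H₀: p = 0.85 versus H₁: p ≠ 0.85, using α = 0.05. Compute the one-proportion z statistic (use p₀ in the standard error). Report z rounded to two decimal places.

p̂ = 179/222 ≈ 0.8063.
Under H₀, SE = √(0.85·0.15/222) = √(0.000574324) = 0.0240.
z = (0.8063 − 0.85)/0.0240 = -0.0437/0.0240 = -1.82.
Two-sided p-value ≈ 2·Φ(−1.823) = 0.0683, so at α = 0.05 we fail to reject H₀.

z = -1.82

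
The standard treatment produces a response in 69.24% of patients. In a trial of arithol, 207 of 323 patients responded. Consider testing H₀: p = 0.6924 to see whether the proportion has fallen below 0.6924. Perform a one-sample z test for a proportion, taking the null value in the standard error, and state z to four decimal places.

p̂ = 207/323 = 0.6408669.
Under H₀, SE = √(0.6924·0.3076/323) = √(0.000659388) = 0.0256785.
z = (0.6408669 − 0.6924)/0.0256785 = -0.0515331/0.0256785 = -2.0069.

z = -2.0069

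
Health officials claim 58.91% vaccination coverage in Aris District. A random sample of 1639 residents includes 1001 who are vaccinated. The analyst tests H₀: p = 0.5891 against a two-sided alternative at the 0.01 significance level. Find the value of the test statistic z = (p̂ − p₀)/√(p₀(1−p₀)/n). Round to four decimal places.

p̂ = 1001/1639 ≈ 0.610738.
Under H₀, SE = √(0.5891·0.4109/1639) = √(0.000147688) = 0.012153.
z = (0.610738 − 0.5891)/0.012153 = 0.021638/0.012153 = 1.7805.
p-value = 2·P(Z > 1.781) ≈ 0.0750. With α = 0.01, fail to reject H₀.

z = 1.7805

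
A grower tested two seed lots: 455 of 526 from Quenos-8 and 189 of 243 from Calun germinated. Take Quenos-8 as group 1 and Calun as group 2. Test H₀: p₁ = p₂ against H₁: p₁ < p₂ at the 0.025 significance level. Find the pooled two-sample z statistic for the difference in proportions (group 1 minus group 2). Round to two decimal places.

z = 3.05

p̂₁ = 455/526 = 0.8650, p̂₂ = 189/243 = 0.7778.
Pooled p̂ = (455+189)/(526+243) = 644/769 = 0.8375.
SE = √(p̂(1−p̂)(1/n₁+1/n₂)) = √(0.8375·0.1625·0.00601637) = √(0.000818988) = 0.0286.
z = (0.8650 − 0.7778)/0.0286 = 0.0872/0.0286 = 3.05.
p-value = P(Z < 3.048) ≈ 0.9988. With α = 0.025, fail to reject H₀.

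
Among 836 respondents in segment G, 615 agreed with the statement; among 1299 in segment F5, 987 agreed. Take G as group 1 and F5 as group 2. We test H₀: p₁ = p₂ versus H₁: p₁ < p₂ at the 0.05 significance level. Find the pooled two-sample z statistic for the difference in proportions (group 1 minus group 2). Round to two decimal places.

z = -1.26

p̂₁ = 615/836 ≈ 0.7356, p̂₂ = 987/1299 ≈ 0.7598.
Pooled p̂ = (615+987)/(836+1299) = 1602/2135 = 0.7504.
SE = √(0.187324 × 0.001966) = 0.0192.
z = (0.7356 − 0.7598)/0.0192 = -0.0242/0.0192 = -1.26.
p-value = P(Z < -1.259) ≈ 0.1039, so at α = 0.05 we fail to reject H₀.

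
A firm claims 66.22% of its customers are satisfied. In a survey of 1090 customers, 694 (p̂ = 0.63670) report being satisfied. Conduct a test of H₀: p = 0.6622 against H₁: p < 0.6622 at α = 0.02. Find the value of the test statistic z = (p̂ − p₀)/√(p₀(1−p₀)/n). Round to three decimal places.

p̂ = 694/1090 = 0.636697.
Under H₀, SE = √(0.6622·0.3378/1090) = √(0.000205221) = 0.014326.
z = (0.636697 − 0.6622)/0.014326 = -0.025503/0.014326 = -1.780.
p-value = P(Z < -1.780) ≈ 0.0375, so at α = 0.02 we fail to reject H₀.

z = -1.780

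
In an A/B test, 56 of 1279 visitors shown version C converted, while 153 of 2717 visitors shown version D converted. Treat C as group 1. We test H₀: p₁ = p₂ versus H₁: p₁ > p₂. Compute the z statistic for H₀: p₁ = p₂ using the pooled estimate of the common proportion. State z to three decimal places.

p̂₁ = 56/1279 = 0.043784, p̂₂ = 153/2717 = 0.056312.
Pooled p̂ = (56+153)/(1279+2717) = 209/3996 = 0.052302.
SE = √(p̂(1−p̂)(1/n₁+1/n₂)) = √(0.052302·0.947698·0.00114991) = √(5.69975e-05) = 0.007550.
z = (0.043784 − 0.056312)/0.007550 = -0.012528/0.007550 = -1.659.
p-value = P(Z > -1.659) ≈ 0.9515.

z = -1.659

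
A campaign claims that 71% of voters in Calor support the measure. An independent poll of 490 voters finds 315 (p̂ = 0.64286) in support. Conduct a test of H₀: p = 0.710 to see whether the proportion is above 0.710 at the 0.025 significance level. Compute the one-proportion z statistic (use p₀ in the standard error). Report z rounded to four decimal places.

p̂ = 315/490 = 0.642857.
SE = √(p₀(1−p₀)/n) = √(0.2059/490) = 0.020499.
z = (0.642857 − 0.71)/0.020499 = -0.067143/0.020499 = -3.2754.
p-value = P(Z > -3.275) ≈ 0.9995, so at α = 0.025 we fail to reject H₀.

z = -3.2754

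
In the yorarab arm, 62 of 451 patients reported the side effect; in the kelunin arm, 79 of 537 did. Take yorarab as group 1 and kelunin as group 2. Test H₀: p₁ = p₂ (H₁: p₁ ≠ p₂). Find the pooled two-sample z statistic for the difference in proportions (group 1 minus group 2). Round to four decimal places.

z = -0.4316

p̂₁ = 62/451 ≈ 0.137472, p̂₂ = 79/537 ≈ 0.147114.
Pooled p̂ = (62+79)/(451+537) = 141/988 = 0.142713.
SE = √(0.122346 × 0.00407949) = 0.022341.
z = (0.137472 − 0.147114)/0.022341 = -0.009642/0.022341 = -0.4316.
p-value = 2·P(Z > 0.432) ≈ 0.6661.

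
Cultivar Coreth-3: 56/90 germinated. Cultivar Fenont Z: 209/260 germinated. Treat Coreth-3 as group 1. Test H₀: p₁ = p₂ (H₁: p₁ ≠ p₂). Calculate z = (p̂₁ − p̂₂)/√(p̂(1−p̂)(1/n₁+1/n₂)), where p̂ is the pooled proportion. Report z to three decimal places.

p̂₁ = 56/90 ≈ 0.622222, p̂₂ = 209/260 ≈ 0.803846.
Pooled p̂ = (56+209)/(90+260) = 265/350 = 0.757143.
SE = √(0.183878 × 0.0149573) = 0.052443.
z = (0.622222 − 0.803846)/0.052443 = -0.181624/0.052443 = -3.463.

z = -3.463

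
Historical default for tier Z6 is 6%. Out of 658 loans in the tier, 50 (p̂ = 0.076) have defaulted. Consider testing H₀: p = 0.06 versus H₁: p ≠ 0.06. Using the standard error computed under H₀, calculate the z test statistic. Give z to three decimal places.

z = 1.727

p̂ = 50/658 = 0.07599.
Standard error under H₀: √(0.06×0.94/658) = 0.00926.
z = (0.07599 − 0.06)/0.00926 = 0.01599/0.00926 = 1.727.
p-value = 2·P(Z > 1.727) ≈ 0.0842.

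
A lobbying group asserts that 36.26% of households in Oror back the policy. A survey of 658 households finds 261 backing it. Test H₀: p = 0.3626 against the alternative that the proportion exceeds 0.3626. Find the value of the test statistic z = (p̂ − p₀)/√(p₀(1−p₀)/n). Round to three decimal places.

p̂ = 261/658 ≈ 0.396657.
Under H₀, SE = √(0.3626·0.6374/658) = √(0.000351248) = 0.018742.
z = (0.396657 − 0.3626)/0.018742 = 0.034057/0.018742 = 1.817.
p-value = P(Z > 1.817) ≈ 0.0346.

z = 1.817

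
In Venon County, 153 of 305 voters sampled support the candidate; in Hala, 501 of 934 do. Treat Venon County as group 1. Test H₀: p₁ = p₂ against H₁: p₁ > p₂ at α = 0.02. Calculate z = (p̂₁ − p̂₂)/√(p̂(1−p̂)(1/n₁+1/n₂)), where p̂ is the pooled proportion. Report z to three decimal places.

p̂₁ = 153/305 = 0.50164, p̂₂ = 501/934 = 0.53640.
Pooled p̂ = (153+501)/(305+934) = 654/1239 = 0.52785.
SE = √(p̂(1−p̂)(1/n₁+1/n₂)) = √(0.52785·0.47215·0.00434935) = √(0.00108397) = 0.03292.
z = (0.50164 − 0.53640)/0.03292 = -0.03476/0.03292 = -1.056.
p-value = P(Z > -1.056) ≈ 0.8545, so at α = 0.02 we fail to reject H₀.

z = -1.056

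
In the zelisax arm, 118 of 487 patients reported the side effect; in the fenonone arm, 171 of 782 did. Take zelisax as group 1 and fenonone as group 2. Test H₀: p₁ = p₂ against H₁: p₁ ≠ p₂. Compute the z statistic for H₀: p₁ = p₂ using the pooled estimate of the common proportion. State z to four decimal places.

z = 0.9761

p̂₁ = 118/487 ≈ 0.242300, p̂₂ = 171/782 ≈ 0.218670.
Pooled p̂ = (118+171)/(487+782) = 289/1269 = 0.227738.
SE = √(p̂(1−p̂)(1/n₁+1/n₂)) = √(0.227738·0.772262·0.00333216) = √(0.000586039) = 0.024208.
z = (0.242300 − 0.218670)/0.024208 = 0.023630/0.024208 = 0.9761.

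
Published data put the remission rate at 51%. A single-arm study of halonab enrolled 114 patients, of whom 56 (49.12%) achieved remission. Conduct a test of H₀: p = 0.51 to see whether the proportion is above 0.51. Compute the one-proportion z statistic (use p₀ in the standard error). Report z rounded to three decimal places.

z = -0.401

p̂ = 56/114 = 0.49123.
Standard error under H₀: √(0.51×0.49/114) = 0.04682.
z = (0.49123 − 0.51)/0.04682 = -0.01877/0.04682 = -0.401.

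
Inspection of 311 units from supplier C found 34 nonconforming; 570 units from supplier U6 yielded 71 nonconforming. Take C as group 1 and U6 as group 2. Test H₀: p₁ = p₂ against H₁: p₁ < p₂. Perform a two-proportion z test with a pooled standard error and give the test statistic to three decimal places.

z = -0.667

p̂₁ = 34/311 ≈ 0.10932, p̂₂ = 71/570 ≈ 0.12456.
Pooled p̂ = (34+71)/(311+570) = 105/881 = 0.11918.
SE = √(0.104978 × 0.00496982) = 0.02284.
z = (0.10932 − 0.12456)/0.02284 = -0.01524/0.02284 = -0.667.
p-value = P(Z < -0.667) ≈ 0.2524.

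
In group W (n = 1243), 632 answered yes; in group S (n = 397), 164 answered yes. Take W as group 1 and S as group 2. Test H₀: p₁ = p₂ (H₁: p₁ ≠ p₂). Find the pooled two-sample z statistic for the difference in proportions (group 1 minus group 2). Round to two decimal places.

p̂₁ = 632/1243 = 0.5084, p̂₂ = 164/397 = 0.4131.
Pooled p̂ = (632+164)/(1243+397) = 796/1640 = 0.4854.
SE = √(p̂(1−p̂)(1/n₁+1/n₂)) = √(0.4854·0.5146·0.0033234) = √(0.000830137) = 0.0288.
z = (0.5084 − 0.4131)/0.0288 = 0.0953/0.0288 = 3.31.

z = 3.31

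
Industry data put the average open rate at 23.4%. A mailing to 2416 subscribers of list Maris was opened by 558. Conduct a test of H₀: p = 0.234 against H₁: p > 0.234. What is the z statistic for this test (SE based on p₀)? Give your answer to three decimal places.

z = -0.353

p̂ = 558/2416 = 0.23096.
Under H₀, SE = √(0.234·0.766/2416) = √(7.41904e-05) = 0.00861.
z = (0.23096 − 0.234)/0.00861 = -0.00304/0.00861 = -0.353.
p-value = P(Z > -0.353) ≈ 0.6379.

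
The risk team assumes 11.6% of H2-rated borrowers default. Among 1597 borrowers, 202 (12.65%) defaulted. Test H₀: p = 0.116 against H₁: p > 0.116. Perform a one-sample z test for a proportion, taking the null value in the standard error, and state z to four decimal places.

z = 1.3087

p̂ = 202/1597 = 0.126487.
Under H₀, SE = √(0.116·0.884/1597) = √(6.42104e-05) = 0.008013.
z = (0.126487 − 0.116)/0.008013 = 0.010487/0.008013 = 1.3087.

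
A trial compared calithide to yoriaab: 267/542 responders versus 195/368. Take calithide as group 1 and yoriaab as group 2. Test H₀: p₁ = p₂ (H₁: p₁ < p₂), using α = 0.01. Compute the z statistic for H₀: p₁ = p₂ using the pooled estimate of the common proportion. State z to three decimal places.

p̂₁ = 267/542 = 0.49262, p̂₂ = 195/368 = 0.52989.
Pooled p̂ = (267+195)/(542+368) = 462/910 = 0.50769.
SE = √(p̂(1−p̂)(1/n₁+1/n₂)) = √(0.50769·0.49231·0.00456241) = √(0.00114033) = 0.03377.
z = (0.49262 − 0.52989)/0.03377 = -0.03727/0.03377 = -1.104.
p-value = P(Z < -1.104) ≈ 0.1349, so at α = 0.01 we fail to reject H₀.

z = -1.104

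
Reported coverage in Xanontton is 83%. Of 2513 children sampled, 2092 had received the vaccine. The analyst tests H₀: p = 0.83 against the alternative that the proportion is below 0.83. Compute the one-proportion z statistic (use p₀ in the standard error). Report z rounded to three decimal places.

p̂ = 2092/2513 = 0.83247.
Under H₀, SE = √(0.83·0.17/2513) = √(5.6148e-05) = 0.00749.
z = (0.83247 − 0.83)/0.00749 = 0.00247/0.00749 = 0.330.

z = 0.330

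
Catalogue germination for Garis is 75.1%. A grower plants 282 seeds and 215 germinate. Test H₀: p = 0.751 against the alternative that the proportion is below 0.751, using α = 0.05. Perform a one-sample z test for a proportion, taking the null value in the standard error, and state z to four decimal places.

z = 0.4431

p̂ = 215/282 ≈ 0.762411.
Under H₀, SE = √(0.751·0.249/282) = √(0.000663117) = 0.025751.
z = (0.762411 − 0.751)/0.025751 = 0.011411/0.025751 = 0.4431.
p-value = P(Z < 0.443) ≈ 0.6712; since p > α = 0.05, fail to reject H₀.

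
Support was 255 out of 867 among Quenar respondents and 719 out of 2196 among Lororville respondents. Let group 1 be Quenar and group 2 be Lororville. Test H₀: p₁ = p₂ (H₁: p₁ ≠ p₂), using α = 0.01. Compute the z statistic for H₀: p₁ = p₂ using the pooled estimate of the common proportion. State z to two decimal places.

p̂₁ = 255/867 = 0.2941, p̂₂ = 719/2196 = 0.3274.
Pooled p̂ = (255+719)/(867+2196) = 974/3063 = 0.3180.
SE = √(0.216872 × 0.00160878) = 0.0187.
z = (0.2941 − 0.3274)/0.0187 = -0.0333/0.0187 = -1.78.
Two-sided p-value ≈ 2·Φ(−1.783) = 0.0747; since p > α = 0.01, fail to reject H₀.

z = -1.78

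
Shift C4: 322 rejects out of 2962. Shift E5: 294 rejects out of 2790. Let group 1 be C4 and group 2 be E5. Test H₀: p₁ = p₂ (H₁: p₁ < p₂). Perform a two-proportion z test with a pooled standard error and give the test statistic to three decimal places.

p̂₁ = 322/2962 = 0.108710, p̂₂ = 294/2790 = 0.105376.
Pooled p̂ = (322+294)/(2962+2790) = 616/5752 = 0.107093.
SE = √(p̂(1−p̂)(1/n₁+1/n₂)) = √(0.107093·0.892907·0.000696033) = √(6.65576e-05) = 0.008158.
z = (0.108710 − 0.105376)/0.008158 = 0.003334/0.008158 = 0.409.

z = 0.409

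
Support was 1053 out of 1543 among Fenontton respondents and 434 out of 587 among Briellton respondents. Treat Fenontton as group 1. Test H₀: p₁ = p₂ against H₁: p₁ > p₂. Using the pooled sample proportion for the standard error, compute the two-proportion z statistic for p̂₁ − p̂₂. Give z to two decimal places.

p̂₁ = 1053/1543 ≈ 0.6824, p̂₂ = 434/587 ≈ 0.7394.
Pooled p̂ = (1053+434)/(1543+587) = 1487/2130 = 0.6981.
SE = √(p̂(1−p̂)(1/n₁+1/n₂)) = √(0.6981·0.3019·0.00235167) = √(0.000495608) = 0.0223.
z = (0.6824 − 0.7394)/0.0223 = -0.0570/0.0223 = -2.56.
p-value = P(Z > -2.557) ≈ 0.9947.

z = -2.56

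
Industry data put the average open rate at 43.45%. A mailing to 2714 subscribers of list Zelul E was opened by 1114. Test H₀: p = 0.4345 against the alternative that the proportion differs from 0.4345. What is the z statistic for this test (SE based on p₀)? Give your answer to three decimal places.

p̂ = 1114/2714 ≈ 0.410464.
Under H₀, SE = √(0.4345·0.5655/2714) = √(9.05342e-05) = 0.009515.
z = (0.410464 − 0.4345)/0.009515 = -0.024036/0.009515 = -2.526.

z = -2.526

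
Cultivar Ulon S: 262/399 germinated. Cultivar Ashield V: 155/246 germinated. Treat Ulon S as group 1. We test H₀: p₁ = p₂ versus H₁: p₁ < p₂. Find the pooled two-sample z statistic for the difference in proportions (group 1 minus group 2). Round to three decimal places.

p̂₁ = 262/399 ≈ 0.65664, p̂₂ = 155/246 ≈ 0.63008.
Pooled p̂ = (262+155)/(399+246) = 417/645 = 0.64651.
SE = √(p̂(1−p̂)(1/n₁+1/n₂)) = √(0.64651·0.35349·0.00657131) = √(0.00150177) = 0.03875.
z = (0.65664 − 0.63008)/0.03875 = 0.02656/0.03875 = 0.685.
p-value = P(Z < 0.685) ≈ 0.7534.

z = 0.685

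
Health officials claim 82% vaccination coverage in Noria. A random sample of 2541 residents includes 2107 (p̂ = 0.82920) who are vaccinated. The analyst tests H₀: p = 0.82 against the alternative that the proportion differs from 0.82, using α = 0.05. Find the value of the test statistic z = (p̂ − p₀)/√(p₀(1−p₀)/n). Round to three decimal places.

p̂ = 2107/2541 = 0.82920.
SE = √(p₀(1−p₀)/n) = √(0.1476/2541) = 0.00762.
z = (0.82920 − 0.82)/0.00762 = 0.00920/0.00762 = 1.207.
p-value = 2·P(Z > 1.207) ≈ 0.2273; since p > α = 0.05, fail to reject H₀.

z = 1.207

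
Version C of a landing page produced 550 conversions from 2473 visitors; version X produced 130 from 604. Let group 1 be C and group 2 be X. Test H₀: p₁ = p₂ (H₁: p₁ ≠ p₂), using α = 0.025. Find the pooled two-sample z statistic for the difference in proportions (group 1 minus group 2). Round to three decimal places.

p̂₁ = 550/2473 = 0.22240, p̂₂ = 130/604 = 0.21523.
Pooled p̂ = (550+130)/(2473+604) = 680/3077 = 0.22099.
SE = √(p̂(1−p̂)(1/n₁+1/n₂)) = √(0.22099·0.77901·0.00206) = √(0.000354641) = 0.01883.
z = (0.22240 − 0.21523)/0.01883 = 0.00717/0.01883 = 0.381.
p-value = 2·P(Z > 0.381) ≈ 0.7034, so at α = 0.025 we fail to reject H₀.

z = 0.381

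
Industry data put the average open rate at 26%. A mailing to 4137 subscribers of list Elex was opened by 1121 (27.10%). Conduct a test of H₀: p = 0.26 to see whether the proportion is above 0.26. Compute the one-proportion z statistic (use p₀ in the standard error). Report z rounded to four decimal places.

z = 1.6085

p̂ = 1121/4137 ≈ 0.2709693.
Standard error under H₀: √(0.26×0.74/4137) = 0.0068196.
z = (0.2709693 − 0.26)/0.0068196 = 0.0109693/0.0068196 = 1.6085.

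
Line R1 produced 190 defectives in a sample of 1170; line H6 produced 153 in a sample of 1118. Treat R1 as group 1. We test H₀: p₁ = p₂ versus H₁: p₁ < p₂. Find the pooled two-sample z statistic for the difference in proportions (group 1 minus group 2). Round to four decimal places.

z = 1.7107

p̂₁ = 190/1170 = 0.162393, p̂₂ = 153/1118 = 0.136852.
Pooled p̂ = (190+153)/(1170+1118) = 343/2288 = 0.149913.
SE = √(p̂(1−p̂)(1/n₁+1/n₂)) = √(0.149913·0.850087·0.00174916) = √(0.00022291) = 0.014930.
z = (0.162393 − 0.136852)/0.014930 = 0.025541/0.014930 = 1.7107.
p-value = P(Z < 1.711) ≈ 0.9564.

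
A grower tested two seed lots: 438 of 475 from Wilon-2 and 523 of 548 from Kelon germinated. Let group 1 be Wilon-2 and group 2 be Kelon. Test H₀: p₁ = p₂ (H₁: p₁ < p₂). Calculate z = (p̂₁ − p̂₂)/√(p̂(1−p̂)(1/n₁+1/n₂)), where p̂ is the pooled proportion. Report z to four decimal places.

p̂₁ = 438/475 ≈ 0.9221053, p̂₂ = 523/548 ≈ 0.9543796.
Pooled p̂ = (438+523)/(475+548) = 961/1023 = 0.9393939.
SE = √(p̂(1−p̂)(1/n₁+1/n₂)) = √(0.9393939·0.0606061·0.00393008) = √(0.000223751) = 0.0149583.
z = (0.9221053 − 0.9543796)/0.0149583 = -0.0322743/0.0149583 = -2.1576.

z = -2.1576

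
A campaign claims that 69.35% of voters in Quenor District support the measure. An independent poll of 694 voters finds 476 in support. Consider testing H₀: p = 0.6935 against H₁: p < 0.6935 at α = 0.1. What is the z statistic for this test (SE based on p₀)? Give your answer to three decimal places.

z = -0.435

p̂ = 476/694 ≈ 0.68588.
Under H₀, SE = √(0.6935·0.3065/694) = √(0.000306279) = 0.01750.
z = (0.68588 − 0.6935)/0.01750 = -0.00762/0.01750 = -0.435.
p-value = P(Z < -0.435) ≈ 0.3316. With α = 0.1, fail to reject H₀.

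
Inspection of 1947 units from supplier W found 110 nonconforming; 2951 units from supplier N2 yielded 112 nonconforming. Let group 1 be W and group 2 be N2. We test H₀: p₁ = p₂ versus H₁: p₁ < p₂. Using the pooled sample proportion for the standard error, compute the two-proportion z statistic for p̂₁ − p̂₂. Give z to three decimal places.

p̂₁ = 110/1947 = 0.0564972, p̂₂ = 112/2951 = 0.0379532.
Pooled p̂ = (110+112)/(1947+2951) = 222/4898 = 0.0453246.
SE = √(0.0432703 × 0.000852479) = 0.0060735.
z = (0.0564972 − 0.0379532)/0.0060735 = 0.0185440/0.0060735 = 3.053.

z = 3.053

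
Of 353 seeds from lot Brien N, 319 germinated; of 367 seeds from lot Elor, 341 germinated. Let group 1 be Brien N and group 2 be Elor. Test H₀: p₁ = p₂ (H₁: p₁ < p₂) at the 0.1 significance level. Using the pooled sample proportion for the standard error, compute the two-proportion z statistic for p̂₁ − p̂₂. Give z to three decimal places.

p̂₁ = 319/353 = 0.903683, p̂₂ = 341/367 = 0.929155.
Pooled p̂ = (319+341)/(353+367) = 660/720 = 0.916667.
SE = √(0.0763889 × 0.00555766) = 0.020604.
z = (0.903683 − 0.929155)/0.020604 = -0.025472/0.020604 = -1.236.
p-value = P(Z < -1.236) ≈ 0.1082. With α = 0.1, fail to reject H₀.

z = -1.236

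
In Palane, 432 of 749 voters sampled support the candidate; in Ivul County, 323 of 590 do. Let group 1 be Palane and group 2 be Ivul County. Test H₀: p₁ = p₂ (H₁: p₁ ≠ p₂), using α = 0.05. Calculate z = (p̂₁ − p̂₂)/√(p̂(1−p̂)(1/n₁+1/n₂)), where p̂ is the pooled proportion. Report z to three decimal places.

z = 1.074

p̂₁ = 432/749 = 0.57677, p̂₂ = 323/590 = 0.54746.
Pooled p̂ = (432+323)/(749+590) = 755/1339 = 0.56385.
SE = √(0.245923 × 0.00303003) = 0.02730.
z = (0.57677 − 0.54746)/0.02730 = 0.02931/0.02730 = 1.074.
Two-sided p-value ≈ 2·Φ(−1.074) = 0.2829; since p > α = 0.05, fail to reject H₀.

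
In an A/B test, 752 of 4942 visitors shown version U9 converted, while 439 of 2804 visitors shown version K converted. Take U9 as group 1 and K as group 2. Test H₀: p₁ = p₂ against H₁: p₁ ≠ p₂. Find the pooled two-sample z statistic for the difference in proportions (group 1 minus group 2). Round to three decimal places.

p̂₁ = 752/4942 = 0.152165, p̂₂ = 439/2804 = 0.156562.
Pooled p̂ = (752+439)/(4942+2804) = 1191/7746 = 0.153757.
SE = √(p̂(1−p̂)(1/n₁+1/n₂)) = √(0.153757·0.846243·0.000558981) = √(7.27321e-05) = 0.008528.
z = (0.152165 − 0.156562)/0.008528 = -0.004397/0.008528 = -0.516.
Two-sided p-value ≈ 2·Φ(−0.516) = 0.6062.

z = -0.516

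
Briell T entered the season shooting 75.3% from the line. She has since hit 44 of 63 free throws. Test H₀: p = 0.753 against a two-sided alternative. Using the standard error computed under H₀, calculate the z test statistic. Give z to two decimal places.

p̂ = 44/63 = 0.69841.
Under H₀, SE = √(0.753·0.247/63) = √(0.00295224) = 0.05433.
z = (0.69841 − 0.753)/0.05433 = -0.05459/0.05433 = -1.00.

z = -1.00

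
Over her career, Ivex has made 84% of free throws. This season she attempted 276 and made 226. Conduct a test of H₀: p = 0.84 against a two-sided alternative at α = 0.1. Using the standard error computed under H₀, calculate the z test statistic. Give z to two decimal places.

p̂ = 226/276 ≈ 0.8188.
SE = √(p₀(1−p₀)/n) = √(0.1344/276) = 0.0221.
z = (0.8188 − 0.84)/0.0221 = -0.0212/0.0221 = -0.96.
p-value = 2·P(Z > 0.959) ≈ 0.3376; since p > α = 0.1, fail to reject H₀.

z = -0.96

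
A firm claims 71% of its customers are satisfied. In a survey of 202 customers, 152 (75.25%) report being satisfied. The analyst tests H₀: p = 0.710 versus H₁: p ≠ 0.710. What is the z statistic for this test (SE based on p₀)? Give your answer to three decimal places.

z = 1.330

p̂ = 152/202 ≈ 0.75248.
SE = √(p₀(1−p₀)/n) = √(0.2059/202) = 0.03193.
z = (0.75248 − 0.71)/0.03193 = 0.04248/0.03193 = 1.330.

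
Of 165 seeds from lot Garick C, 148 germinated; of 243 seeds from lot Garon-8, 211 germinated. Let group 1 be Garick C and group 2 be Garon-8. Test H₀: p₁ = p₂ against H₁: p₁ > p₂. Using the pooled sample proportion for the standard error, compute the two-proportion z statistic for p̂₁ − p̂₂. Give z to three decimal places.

z = 0.874

p̂₁ = 148/165 = 0.89697, p̂₂ = 211/243 = 0.86831.
Pooled p̂ = (148+211)/(165+243) = 359/408 = 0.87990.
SE = √(p̂(1−p̂)(1/n₁+1/n₂)) = √(0.87990·0.12010·0.0101758) = √(0.00107533) = 0.03279.
z = (0.89697 − 0.86831)/0.03279 = 0.02866/0.03279 = 0.874.
p-value = P(Z > 0.874) ≈ 0.1911.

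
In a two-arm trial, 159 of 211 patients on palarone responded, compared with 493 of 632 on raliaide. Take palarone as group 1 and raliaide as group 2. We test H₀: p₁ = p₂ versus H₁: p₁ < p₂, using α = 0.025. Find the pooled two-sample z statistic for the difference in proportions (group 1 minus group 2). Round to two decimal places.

z = -0.80

p̂₁ = 159/211 = 0.7536, p̂₂ = 493/632 = 0.7801.
Pooled p̂ = (159+493)/(211+632) = 652/843 = 0.7734.
SE = √(p̂(1−p̂)(1/n₁+1/n₂)) = √(0.7734·0.2266·0.00632161) = √(0.00110778) = 0.0333.
z = (0.7536 − 0.7801)/0.0333 = -0.0265/0.0333 = -0.80.
p-value = P(Z < -0.796) ≈ 0.2129. With α = 0.025, fail to reject H₀.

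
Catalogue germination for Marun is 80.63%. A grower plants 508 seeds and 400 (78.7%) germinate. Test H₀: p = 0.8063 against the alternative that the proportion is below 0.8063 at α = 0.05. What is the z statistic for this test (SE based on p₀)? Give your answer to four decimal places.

p̂ = 400/508 ≈ 0.787402.
SE = √(p₀(1−p₀)/n) = √(0.15618/508) = 0.017534.
z = (0.787402 − 0.8063)/0.017534 = -0.018898/0.017534 = -1.0778.
p-value = P(Z < -1.078) ≈ 0.1406, so at α = 0.05 we fail to reject H₀.

z = -1.0778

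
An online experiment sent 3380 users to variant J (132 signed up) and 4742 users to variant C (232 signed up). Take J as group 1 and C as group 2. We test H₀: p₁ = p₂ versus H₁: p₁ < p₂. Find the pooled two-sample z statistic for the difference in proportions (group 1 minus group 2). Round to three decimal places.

z = -2.119

p̂₁ = 132/3380 ≈ 0.039053, p̂₂ = 232/4742 ≈ 0.048925.
Pooled p̂ = (132+232)/(3380+4742) = 364/8122 = 0.044817.
SE = √(p̂(1−p̂)(1/n₁+1/n₂)) = √(0.044817·0.955183·0.000506739) = √(2.16925e-05) = 0.004658.
z = (0.039053 − 0.048925)/0.004658 = -0.009872/0.004658 = -2.119.
p-value = P(Z < -2.119) ≈ 0.0170.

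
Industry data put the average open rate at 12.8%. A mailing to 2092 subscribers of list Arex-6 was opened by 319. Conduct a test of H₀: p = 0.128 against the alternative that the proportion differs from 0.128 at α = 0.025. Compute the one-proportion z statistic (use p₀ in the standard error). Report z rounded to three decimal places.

z = 3.352

p̂ = 319/2092 ≈ 0.152486.
Under H₀, SE = √(0.128·0.872/2092) = √(5.33537e-05) = 0.007304.
z = (0.152486 − 0.128)/0.007304 = 0.024486/0.007304 = 3.352.
Two-sided p-value ≈ 2·Φ(−3.352) = 0.0008, so at α = 0.025 we reject H₀.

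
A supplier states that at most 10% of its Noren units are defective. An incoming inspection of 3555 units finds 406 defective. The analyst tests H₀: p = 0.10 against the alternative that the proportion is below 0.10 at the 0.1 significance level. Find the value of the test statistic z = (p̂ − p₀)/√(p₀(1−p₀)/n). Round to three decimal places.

p̂ = 406/3555 ≈ 0.114205.
SE = √(p₀(1−p₀)/n) = √(0.09/3555) = 0.005032.
z = (0.114205 − 0.1)/0.005032 = 0.014205/0.005032 = 2.823.
p-value = P(Z < 2.823) ≈ 0.9976. With α = 0.1, fail to reject H₀.

z = 2.823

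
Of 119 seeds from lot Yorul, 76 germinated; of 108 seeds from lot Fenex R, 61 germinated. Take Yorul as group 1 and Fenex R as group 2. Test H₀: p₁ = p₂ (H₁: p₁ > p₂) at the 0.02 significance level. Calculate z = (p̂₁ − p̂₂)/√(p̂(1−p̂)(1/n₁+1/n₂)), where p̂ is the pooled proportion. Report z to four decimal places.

p̂₁ = 76/119 = 0.638655, p̂₂ = 61/108 = 0.564815.
Pooled p̂ = (76+61)/(119+108) = 137/227 = 0.603524.
SE = √(p̂(1−p̂)(1/n₁+1/n₂)) = √(0.603524·0.396476·0.0176626) = √(0.00422636) = 0.065010.
z = (0.638655 − 0.564815)/0.065010 = 0.073840/0.065010 = 1.1358.
p-value = P(Z > 1.136) ≈ 0.1280, so at α = 0.02 we fail to reject H₀.

z = 1.1358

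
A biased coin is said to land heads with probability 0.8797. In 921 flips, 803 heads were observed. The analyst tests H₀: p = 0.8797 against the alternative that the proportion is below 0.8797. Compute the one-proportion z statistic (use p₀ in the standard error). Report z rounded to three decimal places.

z = -0.730

p̂ = 803/921 = 0.871878.
Standard error under H₀: √(0.8797×0.1203/921) = 0.010719.
z = (0.871878 − 0.8797)/0.010719 = -0.007822/0.010719 = -0.730.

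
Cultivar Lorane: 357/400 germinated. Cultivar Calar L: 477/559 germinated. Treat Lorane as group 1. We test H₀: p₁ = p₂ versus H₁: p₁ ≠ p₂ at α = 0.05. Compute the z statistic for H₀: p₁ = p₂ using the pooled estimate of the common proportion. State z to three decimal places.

p̂₁ = 357/400 ≈ 0.89250, p̂₂ = 477/559 ≈ 0.85331.
Pooled p̂ = (357+477)/(400+559) = 834/959 = 0.86966.
SE = √(p̂(1−p̂)(1/n₁+1/n₂)) = √(0.86966·0.13034·0.00428891) = √(0.000486167) = 0.02205.
z = (0.89250 − 0.85331)/0.02205 = 0.03919/0.02205 = 1.777.
p-value = 2·P(Z > 1.777) ≈ 0.0755; since p > α = 0.05, fail to reject H₀.

z = 1.777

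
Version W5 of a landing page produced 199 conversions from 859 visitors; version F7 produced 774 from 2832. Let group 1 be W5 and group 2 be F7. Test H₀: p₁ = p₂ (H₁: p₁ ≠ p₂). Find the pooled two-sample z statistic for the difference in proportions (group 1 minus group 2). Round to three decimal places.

p̂₁ = 199/859 ≈ 0.231665, p̂₂ = 774/2832 ≈ 0.273305.
Pooled p̂ = (199+774)/(859+2832) = 973/3691 = 0.263614.
SE = √(0.194122 × 0.00151725) = 0.017162.
z = (0.231665 − 0.273305)/0.017162 = -0.041640/0.017162 = -2.426.
p-value = 2·P(Z > 2.426) ≈ 0.0153.

z = -2.426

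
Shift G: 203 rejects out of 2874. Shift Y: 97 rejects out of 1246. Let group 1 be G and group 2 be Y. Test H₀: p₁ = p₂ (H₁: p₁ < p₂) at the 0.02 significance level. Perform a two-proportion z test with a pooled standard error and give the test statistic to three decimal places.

p̂₁ = 203/2874 = 0.070633, p̂₂ = 97/1246 = 0.077849.
Pooled p̂ = (203+97)/(2874+1246) = 300/4120 = 0.072816.
SE = √(p̂(1−p̂)(1/n₁+1/n₂)) = √(0.072816·0.927184·0.00115052) = √(7.76752e-05) = 0.008813.
z = (0.070633 − 0.077849)/0.008813 = -0.007216/0.008813 = -0.819.
p-value = P(Z < -0.819) ≈ 0.2065, so at α = 0.02 we fail to reject H₀.

z = -0.819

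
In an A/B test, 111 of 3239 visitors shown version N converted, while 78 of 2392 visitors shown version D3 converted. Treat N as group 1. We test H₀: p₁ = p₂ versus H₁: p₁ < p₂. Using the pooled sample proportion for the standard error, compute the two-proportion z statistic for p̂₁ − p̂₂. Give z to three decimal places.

p̂₁ = 111/3239 ≈ 0.03427, p̂₂ = 78/2392 ≈ 0.03261.
Pooled p̂ = (111+78)/(3239+2392) = 189/5631 = 0.03356.
SE = √(p̂(1−p̂)(1/n₁+1/n₂)) = √(0.03356·0.96644·0.000726797) = √(2.35756e-05) = 0.00486.
z = (0.03427 − 0.03261)/0.00486 = 0.00166/0.00486 = 0.342.

z = 0.342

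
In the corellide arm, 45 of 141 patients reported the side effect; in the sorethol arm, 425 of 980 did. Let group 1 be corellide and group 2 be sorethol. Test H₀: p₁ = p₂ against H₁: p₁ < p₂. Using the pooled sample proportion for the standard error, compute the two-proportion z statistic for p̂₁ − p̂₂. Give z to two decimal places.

p̂₁ = 45/141 = 0.3191, p̂₂ = 425/980 = 0.4337.
Pooled p̂ = (45+425)/(141+980) = 470/1121 = 0.4193.
SE = √(p̂(1−p̂)(1/n₁+1/n₂)) = √(0.4193·0.5807·0.00811261) = √(0.00197528) = 0.0444.
z = (0.3191 − 0.4337)/0.0444 = -0.1146/0.0444 = -2.58.

z = -2.58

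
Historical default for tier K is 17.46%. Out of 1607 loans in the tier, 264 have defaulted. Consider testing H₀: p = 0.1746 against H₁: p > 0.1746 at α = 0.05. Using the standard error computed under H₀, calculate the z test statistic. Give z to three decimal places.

p̂ = 264/1607 = 0.16428.
Under H₀, SE = √(0.1746·0.8254/1607) = √(8.96794e-05) = 0.00947.
z = (0.16428 − 0.1746)/0.00947 = -0.01032/0.00947 = -1.090.
p-value = P(Z > -1.090) ≈ 0.8621, so at α = 0.05 we fail to reject H₀.

z = -1.090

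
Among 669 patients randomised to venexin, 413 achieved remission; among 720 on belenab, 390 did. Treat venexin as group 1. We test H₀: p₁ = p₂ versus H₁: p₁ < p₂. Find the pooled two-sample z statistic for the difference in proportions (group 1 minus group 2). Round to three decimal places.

z = 2.853

p̂₁ = 413/669 ≈ 0.61734, p̂₂ = 390/720 ≈ 0.54167.
Pooled p̂ = (413+390)/(669+720) = 803/1389 = 0.57811.
SE = √(0.243898 × 0.00288366) = 0.02652.
z = (0.61734 − 0.54167)/0.02652 = 0.07567/0.02652 = 2.853.
p-value = P(Z < 2.853) ≈ 0.9978.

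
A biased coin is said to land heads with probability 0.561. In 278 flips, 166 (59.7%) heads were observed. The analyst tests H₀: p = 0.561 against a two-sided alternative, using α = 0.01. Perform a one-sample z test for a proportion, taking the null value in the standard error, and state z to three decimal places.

p̂ = 166/278 = 0.59712.
Under H₀, SE = √(0.561·0.439/278) = √(0.000885896) = 0.02976.
z = (0.59712 − 0.561)/0.02976 = 0.03612/0.02976 = 1.214.
p-value = 2·P(Z > 1.214) ≈ 0.2249. With α = 0.01, fail to reject H₀.

z = 1.214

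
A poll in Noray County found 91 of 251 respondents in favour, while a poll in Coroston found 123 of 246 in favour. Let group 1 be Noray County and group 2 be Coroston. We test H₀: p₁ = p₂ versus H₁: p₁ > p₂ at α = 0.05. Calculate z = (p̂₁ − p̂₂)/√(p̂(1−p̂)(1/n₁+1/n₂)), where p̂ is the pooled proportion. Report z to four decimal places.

p̂₁ = 91/251 ≈ 0.3625498, p̂₂ = 123/246 ≈ 0.5000000.
Pooled p̂ = (91+123)/(251+246) = 214/497 = 0.4305835.
SE = √(0.245181 × 0.0080491) = 0.0444240.
z = (0.3625498 − 0.5000000)/0.0444240 = -0.1374502/0.0444240 = -3.0941.
p-value = P(Z > -3.094) ≈ 0.9990. With α = 0.05, fail to reject H₀.

z = -3.0941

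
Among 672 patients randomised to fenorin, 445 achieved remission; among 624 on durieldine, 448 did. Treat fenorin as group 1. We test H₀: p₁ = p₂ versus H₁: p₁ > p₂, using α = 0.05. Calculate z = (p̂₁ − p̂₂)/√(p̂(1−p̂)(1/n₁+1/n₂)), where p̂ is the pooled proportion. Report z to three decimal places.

p̂₁ = 445/672 ≈ 0.662202, p̂₂ = 448/624 ≈ 0.717949.
Pooled p̂ = (445+448)/(672+624) = 893/1296 = 0.689043.
SE = √(0.214263 × 0.00309066) = 0.025733.
z = (0.662202 − 0.717949)/0.025733 = -0.055747/0.025733 = -2.166.
p-value = P(Z > -2.166) ≈ 0.9849. With α = 0.05, fail to reject H₀.

z = -2.166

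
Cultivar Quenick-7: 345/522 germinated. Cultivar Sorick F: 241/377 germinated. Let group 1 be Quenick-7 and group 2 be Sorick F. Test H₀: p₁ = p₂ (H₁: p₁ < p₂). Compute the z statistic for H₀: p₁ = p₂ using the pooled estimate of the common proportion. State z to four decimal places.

z = 0.6728

p̂₁ = 345/522 ≈ 0.660920, p̂₂ = 241/377 ≈ 0.639257.
Pooled p̂ = (345+241)/(522+377) = 586/899 = 0.651835.
SE = √(p̂(1−p̂)(1/n₁+1/n₂)) = √(0.651835·0.348165·0.00456823) = √(0.00103674) = 0.032198.
z = (0.660920 − 0.639257)/0.032198 = 0.021663/0.032198 = 0.6728.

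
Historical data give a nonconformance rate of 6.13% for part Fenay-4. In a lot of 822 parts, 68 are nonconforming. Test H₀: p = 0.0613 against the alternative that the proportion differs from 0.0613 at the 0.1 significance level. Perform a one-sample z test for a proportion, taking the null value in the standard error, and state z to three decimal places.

p̂ = 68/822 ≈ 0.082725.
Standard error under H₀: √(0.0613×0.9387/822) = 0.008367.
z = (0.082725 − 0.0613)/0.008367 = 0.021425/0.008367 = 2.561.
p-value = 2·P(Z > 2.561) ≈ 0.0104; since p < α = 0.1, reject H₀.

z = 2.561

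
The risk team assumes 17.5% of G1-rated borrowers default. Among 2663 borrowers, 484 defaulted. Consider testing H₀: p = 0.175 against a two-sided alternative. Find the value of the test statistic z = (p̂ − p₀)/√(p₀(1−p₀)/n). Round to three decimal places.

z = 0.917

p̂ = 484/2663 ≈ 0.18175.
SE = √(p₀(1−p₀)/n) = √(0.14437/2663) = 0.00736.
z = (0.18175 − 0.175)/0.00736 = 0.00675/0.00736 = 0.917.
Two-sided p-value ≈ 2·Φ(−0.917) = 0.3593.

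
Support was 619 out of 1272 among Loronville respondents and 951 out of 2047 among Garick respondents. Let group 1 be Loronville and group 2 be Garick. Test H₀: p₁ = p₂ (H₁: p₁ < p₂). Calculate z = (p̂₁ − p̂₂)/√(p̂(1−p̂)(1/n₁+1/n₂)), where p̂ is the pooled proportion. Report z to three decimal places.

z = 1.237

p̂₁ = 619/1272 ≈ 0.48664, p̂₂ = 951/2047 ≈ 0.46458.
Pooled p̂ = (619+951)/(1272+2047) = 1570/3319 = 0.47303.
SE = √(p̂(1−p̂)(1/n₁+1/n₂)) = √(0.47303·0.52697·0.00127468) = √(0.000317744) = 0.01783.
z = (0.48664 − 0.46458)/0.01783 = 0.02206/0.01783 = 1.237.
p-value = P(Z < 1.237) ≈ 0.8920.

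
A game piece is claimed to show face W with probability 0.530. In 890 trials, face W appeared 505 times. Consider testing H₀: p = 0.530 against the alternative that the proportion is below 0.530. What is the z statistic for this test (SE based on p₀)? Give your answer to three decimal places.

p̂ = 505/890 ≈ 0.567416.
SE = √(p₀(1−p₀)/n) = √(0.2491/890) = 0.016730.
z = (0.567416 − 0.53)/0.016730 = 0.037416/0.016730 = 2.236.
p-value = P(Z < 2.236) ≈ 0.9873.

z = 2.236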